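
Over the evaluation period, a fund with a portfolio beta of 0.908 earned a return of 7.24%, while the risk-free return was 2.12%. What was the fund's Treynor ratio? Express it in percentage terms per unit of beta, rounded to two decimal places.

Treynor = (R_P − R_f) / β_P = (7.24% − 2.12%) / 0.9080 = 5.12% / 0.9080 = 5.64%

5.64%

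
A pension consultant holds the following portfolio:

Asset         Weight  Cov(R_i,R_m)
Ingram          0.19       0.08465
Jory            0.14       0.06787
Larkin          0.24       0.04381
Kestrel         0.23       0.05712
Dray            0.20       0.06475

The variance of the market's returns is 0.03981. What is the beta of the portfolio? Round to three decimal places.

β_Ingram = 0.08465 / 0.03981 = 2.1264
β_Jory = 0.06787 / 0.03981 = 1.7048
β_Larkin = 0.04381 / 0.03981 = 1.1005
β_Kestrel = 0.05712 / 0.03981 = 1.4348
β_Dray = 0.06475 / 0.03981 = 1.6265
β_P = Σ w_i β_i = 0.19×2.1264 + 0.14×1.7048 + 0.24×1.1005 + 0.23×1.4348 + 0.20×1.6265 = 1.5621

1.562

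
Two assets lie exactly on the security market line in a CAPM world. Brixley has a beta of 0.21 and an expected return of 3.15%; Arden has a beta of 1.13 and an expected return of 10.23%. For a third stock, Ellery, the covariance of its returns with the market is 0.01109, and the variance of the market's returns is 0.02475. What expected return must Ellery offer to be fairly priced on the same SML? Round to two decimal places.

MRP = (10.23% − 3.15%) / (1.13 − 0.21) = 7.6957%
R_f = 3.15% − 0.21 × 7.6957% = 1.5339%
β_Ellery = Cov / Var(R_m) = 0.01109 / 0.02475 = 0.4481
E(R_Ellery) = R_f + β × MRP = 1.5339% + 0.4481 × 7.6957% = 4.98%

4.98%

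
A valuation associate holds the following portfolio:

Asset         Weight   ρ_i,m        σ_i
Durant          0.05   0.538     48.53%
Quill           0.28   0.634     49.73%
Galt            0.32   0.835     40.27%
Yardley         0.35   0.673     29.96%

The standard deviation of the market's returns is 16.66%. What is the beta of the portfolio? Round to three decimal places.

β_Durant = 0.538 × 48.53% / 16.66% = 1.5672
β_Quill = 0.634 × 49.73% / 16.66% = 1.8925
β_Galt = 0.835 × 40.27% / 16.66% = 2.0183
β_Yardley = 0.673 × 29.96% / 16.66% = 1.2103
β_P = Σ w_i β_i = 0.05×1.5672 + 0.28×1.8925 + 0.32×2.0183 + 0.35×1.2103 = 1.6777

1.678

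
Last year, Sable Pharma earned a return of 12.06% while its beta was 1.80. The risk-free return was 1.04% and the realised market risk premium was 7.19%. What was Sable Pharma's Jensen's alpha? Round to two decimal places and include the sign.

CAPM benchmark = R_f + β(R_m − R_f) = 1.04% + 1.80 × 7.19% = 13.9820%
α = actual − benchmark = 12.06% − 13.9820% = -1.92%

-1.92%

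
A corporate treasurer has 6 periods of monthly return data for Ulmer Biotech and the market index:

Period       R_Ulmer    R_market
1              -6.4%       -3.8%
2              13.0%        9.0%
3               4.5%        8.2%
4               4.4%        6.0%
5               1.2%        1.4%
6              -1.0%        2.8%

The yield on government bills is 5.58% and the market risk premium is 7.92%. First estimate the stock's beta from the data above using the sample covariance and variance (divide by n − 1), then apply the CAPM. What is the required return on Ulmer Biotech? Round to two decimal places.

15.29%

Mean R_i = (-6.4 + 13.0 + 4.5 + 4.4 + 1.2 − 1.0) / 6 = 2.6167%
Mean R_m = (-3.8 + 9.0 + 8.2 + 6.0 + 1.4 + 2.8) / 6 = 3.9333%
Σ(R_i − R̄_i)(R_m − R̄_m) = 141.7467  ⇒  Cov = 141.7467 / 5 = 28.3493
Σ(R_m − R̄_m)² = 115.6533  ⇒  Var(R_m) = 115.6533 / 5 = 23.1307
β = Cov / Var(R_m) = 28.3493 / 23.1307 = 1.2256
E(R) = R_f + β × MRP = 5.58% + 1.2256 × 7.92% = 15.29%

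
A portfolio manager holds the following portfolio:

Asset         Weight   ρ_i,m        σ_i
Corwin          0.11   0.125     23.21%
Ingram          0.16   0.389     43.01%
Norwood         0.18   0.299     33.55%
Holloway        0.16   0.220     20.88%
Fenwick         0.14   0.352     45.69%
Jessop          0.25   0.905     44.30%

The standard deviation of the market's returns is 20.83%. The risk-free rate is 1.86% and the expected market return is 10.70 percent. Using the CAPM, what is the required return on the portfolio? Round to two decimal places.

β_Corwin = 0.125 × 23.21% / 20.83% = 0.1393
β_Ingram = 0.389 × 43.01% / 20.83% = 0.8032
β_Norwood = 0.299 × 33.55% / 20.83% = 0.4816
β_Holloway = 0.220 × 20.88% / 20.83% = 0.2205
β_Fenwick = 0.352 × 45.69% / 20.83% = 0.7721
β_Jessop = 0.905 × 44.30% / 20.83% = 1.9247
β_P = Σ w_i β_i = 0.11×0.1393 + 0.16×0.8032 + 0.18×0.4816 + 0.16×0.2205 + 0.14×0.7721 + 0.25×1.9247 = 0.8551
MRP = 10.70% − 1.86% = 8.84%
E(R_P) = R_f + β_P × MRP = 1.86% + 0.8551 × 8.84% = 9.42%

9.42%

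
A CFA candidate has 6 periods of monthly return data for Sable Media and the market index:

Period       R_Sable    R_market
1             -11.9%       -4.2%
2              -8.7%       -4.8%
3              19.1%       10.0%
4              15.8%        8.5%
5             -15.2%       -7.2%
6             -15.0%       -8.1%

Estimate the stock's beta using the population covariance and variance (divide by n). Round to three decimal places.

1.948

Mean R_i = (-11.9 − 8.7 + 19.1 + 15.8 − 15.2 − 15.0) / 6 = -2.6500%
Mean R_m = (-4.2 − 4.8 + 10.0 + 8.5 − 7.2 − 8.1) / 6 = -0.9667%
Σ(R_i − R̄_i)(R_m − R̄_m) = 632.6100  ⇒  Cov = 632.6100 / 6 = 105.4350
Σ(R_m − R̄_m)² = 324.7733  ⇒  Var(R_m) = 324.7733 / 6 = 54.1289
β = Cov / Var(R_m) = 105.4350 / 54.1289 = 1.9479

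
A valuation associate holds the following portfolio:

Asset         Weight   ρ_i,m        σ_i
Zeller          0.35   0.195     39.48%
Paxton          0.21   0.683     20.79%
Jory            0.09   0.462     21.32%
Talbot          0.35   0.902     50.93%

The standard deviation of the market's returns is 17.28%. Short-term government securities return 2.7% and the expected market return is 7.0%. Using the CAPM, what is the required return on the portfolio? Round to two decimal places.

8.33%

β_Zeller = 0.195 × 39.48% / 17.28% = 0.4455
β_Paxton = 0.683 × 20.79% / 17.28% = 0.8217
β_Jory = 0.462 × 21.32% / 17.28% = 0.5700
β_Talbot = 0.902 × 50.93% / 17.28% = 2.6585
β_P = Σ w_i β_i = 0.35×0.4455 + 0.21×0.8217 + 0.09×0.5700 + 0.35×2.6585 = 1.3103
MRP = 7.0% − 2.7% = 4.30%
E(R_P) = R_f + β_P × MRP = 2.7% + 1.3103 × 4.3% = 8.33%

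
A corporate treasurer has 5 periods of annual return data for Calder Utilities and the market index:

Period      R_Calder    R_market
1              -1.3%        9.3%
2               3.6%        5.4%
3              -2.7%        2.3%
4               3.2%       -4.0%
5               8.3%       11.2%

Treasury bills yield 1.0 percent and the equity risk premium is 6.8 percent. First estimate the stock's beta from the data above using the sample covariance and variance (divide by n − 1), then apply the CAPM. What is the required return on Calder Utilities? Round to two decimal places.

Mean R_i = (-1.3 + 3.6 − 2.7 + 3.2 + 8.3) / 5 = 2.2200%
Mean R_m = (9.3 + 5.4 + 2.3 − 4.0 + 11.2) / 5 = 4.8400%
Σ(R_i − R̄_i)(R_m − R̄_m) = 27.5760  ⇒  Cov = 27.5760 / 4 = 6.8940
Σ(R_m − R̄_m)² = 145.2520  ⇒  Var(R_m) = 145.2520 / 4 = 36.3130
β = Cov / Var(R_m) = 6.8940 / 36.3130 = 0.1898
E(R) = R_f + β × MRP = 1.0% + 0.1898 × 6.8% = 2.29%

2.29%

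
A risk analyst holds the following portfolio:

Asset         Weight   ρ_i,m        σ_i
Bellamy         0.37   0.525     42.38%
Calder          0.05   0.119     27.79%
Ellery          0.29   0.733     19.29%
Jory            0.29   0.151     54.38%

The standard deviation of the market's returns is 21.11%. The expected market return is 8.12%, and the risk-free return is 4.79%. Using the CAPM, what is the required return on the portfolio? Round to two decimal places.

β_Bellamy = 0.525 × 42.38% / 21.11% = 1.0540
β_Calder = 0.119 × 27.79% / 21.11% = 0.1567
β_Ellery = 0.733 × 19.29% / 21.11% = 0.6698
β_Jory = 0.151 × 54.38% / 21.11% = 0.3890
β_P = Σ w_i β_i = 0.37×1.0540 + 0.05×0.1567 + 0.29×0.6698 + 0.29×0.3890 = 0.7049
MRP = 8.12% − 4.79% = 3.33%
E(R_P) = R_f + β_P × MRP = 4.79% + 0.7049 × 3.33% = 7.14%

7.14%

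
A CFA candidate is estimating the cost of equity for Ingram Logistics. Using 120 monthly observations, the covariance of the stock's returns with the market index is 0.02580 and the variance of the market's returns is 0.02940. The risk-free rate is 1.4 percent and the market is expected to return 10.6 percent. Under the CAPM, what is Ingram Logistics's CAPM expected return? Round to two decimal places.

9.47%

β = Cov(R_i, R_m) / Var(R_m) = 0.02580 / 0.02940 = 0.8776
MRP = 10.6% − 1.4% = 9.20%
E(R) = R_f + β × MRP = 1.4% + 0.8776 × 9.2% = 9.47%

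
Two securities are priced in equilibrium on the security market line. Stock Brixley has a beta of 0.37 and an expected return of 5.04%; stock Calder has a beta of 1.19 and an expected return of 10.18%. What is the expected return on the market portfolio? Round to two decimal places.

Both satisfy E(R) = R_f + β·MRP, so the slope of the SML is
MRP = (10.18% − 5.04%) / (1.19 − 0.37) = 5.14% / 0.82 = 6.2683%
R_f = E(R_Brixley) − β_Brixley·MRP = 5.04% − 0.37 × 6.2683% = 2.7207%
E(R_m) = R_f + MRP = 2.7207% + 6.2683% = 8.99%

8.99%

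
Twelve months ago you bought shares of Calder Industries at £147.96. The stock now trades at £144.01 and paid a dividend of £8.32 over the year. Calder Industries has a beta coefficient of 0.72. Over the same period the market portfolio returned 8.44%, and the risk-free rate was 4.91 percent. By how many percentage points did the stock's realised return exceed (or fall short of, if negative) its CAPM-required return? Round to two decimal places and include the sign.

-4.50%

Realised HPR = (P1 + D1 − P0) / P0 = (144.01 + 8.32 − 147.96) / 147.96 = 4.37 / 147.96 = 2.9535%
MRP = 8.44% − 4.91% = 3.53%
CAPM required = R_f + β·MRP = 4.91% + 0.72 × 3.53% = 7.4516%
α = realised − required = 2.9535% − 7.4516% = -4.50%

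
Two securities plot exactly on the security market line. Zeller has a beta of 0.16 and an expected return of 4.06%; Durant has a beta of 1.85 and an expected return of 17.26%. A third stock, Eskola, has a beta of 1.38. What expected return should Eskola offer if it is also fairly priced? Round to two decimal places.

MRP (SML slope) = (17.26% − 4.06%) / (1.85 − 0.16) = 13.20% / 1.69 = 7.8107%
R_f (intercept) = 4.06% − 0.16 × 7.8107% = 2.8103%
E(R_Eskola) = R_f + β × MRP = 2.8103% + 1.38 × 7.8107% = 13.59%

13.59%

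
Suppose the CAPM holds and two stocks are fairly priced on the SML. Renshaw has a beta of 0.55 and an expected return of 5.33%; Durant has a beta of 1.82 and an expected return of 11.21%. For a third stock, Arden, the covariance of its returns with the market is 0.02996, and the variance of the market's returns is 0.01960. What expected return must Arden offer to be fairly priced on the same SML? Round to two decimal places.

MRP = (11.21% − 5.33%) / (1.82 − 0.55) = 4.6299%
R_f = 5.33% − 0.55 × 4.6299% = 2.7836%
β_Arden = Cov / Var(R_m) = 0.02996 / 0.01960 = 1.5286
E(R_Arden) = R_f + β × MRP = 2.7836% + 1.5286 × 4.6299% = 9.86%

9.86%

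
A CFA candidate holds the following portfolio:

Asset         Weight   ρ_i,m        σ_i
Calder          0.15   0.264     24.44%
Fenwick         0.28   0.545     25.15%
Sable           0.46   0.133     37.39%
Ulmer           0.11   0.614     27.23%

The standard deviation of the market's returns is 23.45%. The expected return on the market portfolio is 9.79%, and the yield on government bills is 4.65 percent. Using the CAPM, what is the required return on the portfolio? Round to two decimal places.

β_Calder = 0.264 × 24.44% / 23.45% = 0.2751
β_Fenwick = 0.545 × 25.15% / 23.45% = 0.5845
β_Sable = 0.133 × 37.39% / 23.45% = 0.2121
β_Ulmer = 0.614 × 27.23% / 23.45% = 0.7130
β_P = Σ w_i β_i = 0.15×0.2751 + 0.28×0.5845 + 0.46×0.2121 + 0.11×0.7130 = 0.3809
MRP = 9.79% − 4.65% = 5.14%
E(R_P) = R_f + β_P × MRP = 4.65% + 0.3809 × 5.14% = 6.61%

6.61%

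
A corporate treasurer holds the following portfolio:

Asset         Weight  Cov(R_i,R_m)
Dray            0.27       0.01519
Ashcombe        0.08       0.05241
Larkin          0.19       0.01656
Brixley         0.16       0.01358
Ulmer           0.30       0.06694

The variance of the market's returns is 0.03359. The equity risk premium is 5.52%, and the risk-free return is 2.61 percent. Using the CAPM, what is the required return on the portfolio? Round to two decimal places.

β_Dray = 0.01519 / 0.03359 = 0.4522
β_Ashcombe = 0.05241 / 0.03359 = 1.5603
β_Larkin = 0.01656 / 0.03359 = 0.4930
β_Brixley = 0.01358 / 0.03359 = 0.4043
β_Ulmer = 0.06694 / 0.03359 = 1.9929
β_P = Σ w_i β_i = 0.27×0.4522 + 0.08×1.5603 + 0.19×0.4930 + 0.16×0.4043 + 0.30×1.9929 = 1.0031
E(R_P) = R_f + β_P × MRP = 2.61% + 1.0031 × 5.52% = 8.15%

8.15%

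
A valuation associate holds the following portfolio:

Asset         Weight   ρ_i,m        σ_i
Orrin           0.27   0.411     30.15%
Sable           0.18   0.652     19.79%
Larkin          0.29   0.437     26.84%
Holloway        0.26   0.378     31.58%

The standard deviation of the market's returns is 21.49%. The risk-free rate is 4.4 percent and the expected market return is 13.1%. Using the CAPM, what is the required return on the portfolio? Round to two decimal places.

β_Orrin = 0.411 × 30.15% / 21.49% = 0.5766
β_Sable = 0.652 × 19.79% / 21.49% = 0.6004
β_Larkin = 0.437 × 26.84% / 21.49% = 0.5458
β_Holloway = 0.378 × 31.58% / 21.49% = 0.5555
β_P = Σ w_i β_i = 0.27×0.5766 + 0.18×0.6004 + 0.29×0.5458 + 0.26×0.5555 = 0.5665
MRP = 13.1% − 4.4% = 8.70%
E(R_P) = R_f + β_P × MRP = 4.4% + 0.5665 × 8.7% = 9.33%

9.33%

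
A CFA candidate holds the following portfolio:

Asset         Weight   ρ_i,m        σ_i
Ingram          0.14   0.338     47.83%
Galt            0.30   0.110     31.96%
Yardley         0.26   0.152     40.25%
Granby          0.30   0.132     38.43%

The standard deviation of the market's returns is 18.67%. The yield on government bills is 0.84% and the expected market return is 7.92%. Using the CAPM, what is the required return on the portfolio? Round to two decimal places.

3.28%

β_Ingram = 0.338 × 47.83% / 18.67% = 0.8659
β_Galt = 0.110 × 31.96% / 18.67% = 0.1883
β_Yardley = 0.152 × 40.25% / 18.67% = 0.3277
β_Granby = 0.132 × 38.43% / 18.67% = 0.2717
β_P = Σ w_i β_i = 0.14×0.8659 + 0.30×0.1883 + 0.26×0.3277 + 0.30×0.2717 = 0.3444
MRP = 7.92% − 0.84% = 7.08%
E(R_P) = R_f + β_P × MRP = 0.84% + 0.3444 × 7.08% = 3.28%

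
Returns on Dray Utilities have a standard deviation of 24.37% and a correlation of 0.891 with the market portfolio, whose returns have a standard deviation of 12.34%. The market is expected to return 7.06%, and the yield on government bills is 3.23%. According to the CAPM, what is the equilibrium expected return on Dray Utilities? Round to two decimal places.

9.97%

β = ρ × σ_i / σ_m = 0.891 × 24.37% / 12.34% = 1.7596
MRP = 7.06% − 3.23% = 3.83%
E(R) = 3.23% + 1.7596 × 3.83% = 9.97%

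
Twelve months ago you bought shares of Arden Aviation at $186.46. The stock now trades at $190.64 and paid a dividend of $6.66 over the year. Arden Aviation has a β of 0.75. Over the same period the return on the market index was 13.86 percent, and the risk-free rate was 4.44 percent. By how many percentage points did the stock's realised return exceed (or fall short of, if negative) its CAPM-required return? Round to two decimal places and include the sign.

-5.69%

Realised HPR = (P1 + D1 − P0) / P0 = (190.64 + 6.66 − 186.46) / 186.46 = 10.84 / 186.46 = 5.8136%
MRP = 13.86% − 4.44% = 9.42%
CAPM required = R_f + β·MRP = 4.44% + 0.75 × 9.42% = 11.5050%
α = realised − required = 5.8136% − 11.5050% = -5.69%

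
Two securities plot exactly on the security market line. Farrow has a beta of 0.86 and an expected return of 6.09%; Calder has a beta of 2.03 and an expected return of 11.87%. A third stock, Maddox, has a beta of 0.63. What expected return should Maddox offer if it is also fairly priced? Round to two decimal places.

4.95%

MRP (SML slope) = (11.87% − 6.09%) / (2.03 − 0.86) = 5.78% / 1.17 = 4.9402%
R_f (intercept) = 6.09% − 0.86 × 4.9402% = 1.8414%
E(R_Maddox) = R_f + β × MRP = 1.8414% + 0.63 × 4.9402% = 4.95%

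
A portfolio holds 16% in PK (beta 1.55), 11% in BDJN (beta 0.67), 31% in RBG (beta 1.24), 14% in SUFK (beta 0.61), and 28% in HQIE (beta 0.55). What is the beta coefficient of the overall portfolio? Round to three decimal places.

0.946

β_P = Σ w_i β_i = 0.16×1.55 + 0.11×0.67 + 0.31×1.24 + 0.14×0.61 + 0.28×0.55 = 0.9455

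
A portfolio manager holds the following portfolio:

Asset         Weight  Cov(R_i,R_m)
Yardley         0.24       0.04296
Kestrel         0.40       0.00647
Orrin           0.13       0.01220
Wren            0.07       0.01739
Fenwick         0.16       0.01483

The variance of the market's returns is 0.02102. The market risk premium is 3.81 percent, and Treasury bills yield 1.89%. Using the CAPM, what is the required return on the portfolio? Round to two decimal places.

β_Yardley = 0.04296 / 0.02102 = 2.0438
β_Kestrel = 0.00647 / 0.02102 = 0.3078
β_Orrin = 0.01220 / 0.02102 = 0.5804
β_Wren = 0.01739 / 0.02102 = 0.8273
β_Fenwick = 0.01483 / 0.02102 = 0.7055
β_P = Σ w_i β_i = 0.24×2.0438 + 0.40×0.3078 + 0.13×0.5804 + 0.07×0.8273 + 0.16×0.7055 = 0.8599
E(R_P) = R_f + β_P × MRP = 1.89% + 0.8599 × 3.81% = 5.17%

5.17%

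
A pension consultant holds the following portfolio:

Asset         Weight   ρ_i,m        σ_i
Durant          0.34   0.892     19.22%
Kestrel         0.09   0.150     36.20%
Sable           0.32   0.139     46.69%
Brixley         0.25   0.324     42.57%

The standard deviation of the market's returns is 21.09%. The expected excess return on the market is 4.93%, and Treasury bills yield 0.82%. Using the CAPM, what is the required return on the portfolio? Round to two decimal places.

3.59%

β_Durant = 0.892 × 19.22% / 21.09% = 0.8129
β_Kestrel = 0.150 × 36.20% / 21.09% = 0.2575
β_Sable = 0.139 × 46.69% / 21.09% = 0.3077
β_Brixley = 0.324 × 42.57% / 21.09% = 0.6540
β_P = Σ w_i β_i = 0.34×0.8129 + 0.09×0.2575 + 0.32×0.3077 + 0.25×0.6540 = 0.5615
E(R_P) = R_f + β_P × MRP = 0.82% + 0.5615 × 4.93% = 3.59%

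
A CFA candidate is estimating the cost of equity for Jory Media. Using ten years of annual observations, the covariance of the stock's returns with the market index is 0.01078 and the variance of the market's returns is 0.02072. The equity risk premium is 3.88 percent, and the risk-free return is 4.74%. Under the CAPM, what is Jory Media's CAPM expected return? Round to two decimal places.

β = Cov(R_i, R_m) / Var(R_m) = 0.01078 / 0.02072 = 0.5203
E(R) = R_f + β × MRP = 4.74% + 0.5203 × 3.88% = 6.76%

6.76%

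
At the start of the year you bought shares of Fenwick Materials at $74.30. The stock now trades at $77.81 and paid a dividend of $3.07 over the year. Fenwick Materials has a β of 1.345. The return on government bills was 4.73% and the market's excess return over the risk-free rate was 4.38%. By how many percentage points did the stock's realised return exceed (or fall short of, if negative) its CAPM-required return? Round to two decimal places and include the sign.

-1.77%

Realised HPR = (P1 + D1 − P0) / P0 = (77.81 + 3.07 − 74.30) / 74.30 = 6.58 / 74.30 = 8.8560%
CAPM required = R_f + β·MRP = 4.73% + 1.345 × 4.38% = 10.62110%
α = realised − required = 8.8560% − 10.62110% = -1.77%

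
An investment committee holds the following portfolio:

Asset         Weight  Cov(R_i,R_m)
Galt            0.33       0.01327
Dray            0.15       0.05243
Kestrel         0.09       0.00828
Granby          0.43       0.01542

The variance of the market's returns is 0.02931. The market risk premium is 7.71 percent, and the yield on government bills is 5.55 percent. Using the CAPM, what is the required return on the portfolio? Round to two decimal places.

10.71%

β_Galt = 0.01327 / 0.02931 = 0.4527
β_Dray = 0.05243 / 0.02931 = 1.7888
β_Kestrel = 0.00828 / 0.02931 = 0.2825
β_Granby = 0.01542 / 0.02931 = 0.5261
β_P = Σ w_i β_i = 0.33×0.4527 + 0.15×1.7888 + 0.09×0.2825 + 0.43×0.5261 = 0.6694
E(R_P) = R_f + β_P × MRP = 5.55% + 0.6694 × 7.71% = 10.71%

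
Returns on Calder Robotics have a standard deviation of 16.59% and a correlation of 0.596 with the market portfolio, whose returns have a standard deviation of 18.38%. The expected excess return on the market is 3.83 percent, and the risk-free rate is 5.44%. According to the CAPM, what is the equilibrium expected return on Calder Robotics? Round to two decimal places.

7.50%

β = ρ × σ_i / σ_m = 0.596 × 16.59% / 18.38% = 0.5380
E(R) = 5.44% + 0.5380 × 3.83% = 7.50%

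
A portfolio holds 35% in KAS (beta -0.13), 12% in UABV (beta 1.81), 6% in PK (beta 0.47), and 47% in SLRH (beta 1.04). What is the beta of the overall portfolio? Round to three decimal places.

0.689

β_P = Σ w_i β_i = 0.35×-0.13 + 0.12×1.81 + 0.06×0.47 + 0.47×1.04 = 0.6887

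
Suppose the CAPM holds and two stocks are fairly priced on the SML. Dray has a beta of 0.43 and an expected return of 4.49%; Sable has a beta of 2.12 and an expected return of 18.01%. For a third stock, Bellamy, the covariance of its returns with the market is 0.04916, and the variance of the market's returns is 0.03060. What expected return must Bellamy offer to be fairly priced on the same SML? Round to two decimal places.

13.90%

MRP = (18.01% − 4.49%) / (2.12 − 0.43) = 8.0000%
R_f = 4.49% − 0.43 × 8.0000% = 1.0500%
β_Bellamy = Cov / Var(R_m) = 0.04916 / 0.03060 = 1.6065
E(R_Bellamy) = R_f + β × MRP = 1.0500% + 1.6065 × 8.0000% = 13.90%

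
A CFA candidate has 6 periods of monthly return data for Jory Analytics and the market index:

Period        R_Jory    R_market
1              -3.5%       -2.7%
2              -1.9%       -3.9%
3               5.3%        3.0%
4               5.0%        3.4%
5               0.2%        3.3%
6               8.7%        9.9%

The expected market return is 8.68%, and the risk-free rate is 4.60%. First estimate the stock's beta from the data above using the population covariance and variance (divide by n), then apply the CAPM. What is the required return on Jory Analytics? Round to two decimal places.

8.11%

Mean R_i = (-3.5 − 1.9 + 5.3 + 5.0 + 0.2 + 8.7) / 6 = 2.3000%
Mean R_m = (-2.7 − 3.9 + 3.0 + 3.4 + 3.3 + 9.9) / 6 = 2.1667%
Σ(R_i − R̄_i)(R_m − R̄_m) = 106.6500  ⇒  Cov = 106.6500 / 6 = 17.7750
Σ(R_m − R̄_m)² = 123.7933  ⇒  Var(R_m) = 123.7933 / 6 = 20.6322
β = Cov / Var(R_m) = 17.7750 / 20.6322 = 0.8615
MRP = 8.68% − 4.60% = 4.08%
E(R) = R_f + β × MRP = 4.60% + 0.8615 × 4.08% = 8.11%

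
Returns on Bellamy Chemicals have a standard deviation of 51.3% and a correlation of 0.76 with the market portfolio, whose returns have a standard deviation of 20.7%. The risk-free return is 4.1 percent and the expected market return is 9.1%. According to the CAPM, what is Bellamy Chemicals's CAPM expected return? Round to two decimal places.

13.52%

β = ρ × σ_i / σ_m = 0.76 × 51.3% / 20.7% = 1.8835
MRP = 9.1% − 4.1% = 5.00%
E(R) = 4.1% + 1.8835 × 5.0% = 13.52%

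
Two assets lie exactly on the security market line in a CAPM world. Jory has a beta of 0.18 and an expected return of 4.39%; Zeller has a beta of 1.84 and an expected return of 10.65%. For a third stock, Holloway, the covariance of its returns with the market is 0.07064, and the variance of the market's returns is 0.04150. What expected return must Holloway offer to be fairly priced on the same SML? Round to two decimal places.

10.13%

MRP = (10.65% − 4.39%) / (1.84 − 0.18) = 3.7711%
R_f = 4.39% − 0.18 × 3.7711% = 3.7112%
β_Holloway = Cov / Var(R_m) = 0.07064 / 0.04150 = 1.7022
E(R_Holloway) = R_f + β × MRP = 3.7112% + 1.7022 × 3.7711% = 10.13%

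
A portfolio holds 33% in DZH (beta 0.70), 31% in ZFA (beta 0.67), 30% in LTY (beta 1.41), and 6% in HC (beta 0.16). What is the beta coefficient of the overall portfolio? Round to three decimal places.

0.871

β_P = Σ w_i β_i = 0.33×0.70 + 0.31×0.67 + 0.30×1.41 + 0.06×0.16 = 0.8713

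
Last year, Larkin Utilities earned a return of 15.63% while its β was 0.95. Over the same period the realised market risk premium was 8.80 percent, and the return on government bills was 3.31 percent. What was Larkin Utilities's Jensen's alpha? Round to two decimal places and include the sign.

+3.96%

CAPM benchmark = R_f + β(R_m − R_f) = 3.31% + 0.95 × 8.80% = 11.6700%
α = actual − benchmark = 15.63% − 11.6700% = +3.96%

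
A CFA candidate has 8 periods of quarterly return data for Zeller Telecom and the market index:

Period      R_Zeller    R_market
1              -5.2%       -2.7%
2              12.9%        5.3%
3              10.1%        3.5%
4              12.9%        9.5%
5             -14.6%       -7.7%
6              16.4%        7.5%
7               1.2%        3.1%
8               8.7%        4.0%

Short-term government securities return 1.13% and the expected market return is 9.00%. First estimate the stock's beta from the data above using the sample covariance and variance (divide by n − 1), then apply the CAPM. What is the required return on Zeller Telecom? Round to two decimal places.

15.54%

Mean R_i = (-5.2 + 12.9 + 10.1 + 12.9 − 14.6 + 16.4 + 1.2 + 8.7) / 8 = 5.3000%
Mean R_m = (-2.7 + 5.3 + 3.5 + 9.5 − 7.7 + 7.5 + 3.1 + 4.0) / 8 = 2.8125%
Σ(R_i − R̄_i)(R_m − R̄_m) = 395.0000  ⇒  Cov = 395.0000 / 7 = 56.4286
Σ(R_m − R̄_m)² = 215.7488  ⇒  Var(R_m) = 215.7488 / 7 = 30.8213
β = Cov / Var(R_m) = 56.4286 / 30.8213 = 1.8308
MRP = 9.00% − 1.13% = 7.87%
E(R) = R_f + β × MRP = 1.13% + 1.8308 × 7.87% = 15.54%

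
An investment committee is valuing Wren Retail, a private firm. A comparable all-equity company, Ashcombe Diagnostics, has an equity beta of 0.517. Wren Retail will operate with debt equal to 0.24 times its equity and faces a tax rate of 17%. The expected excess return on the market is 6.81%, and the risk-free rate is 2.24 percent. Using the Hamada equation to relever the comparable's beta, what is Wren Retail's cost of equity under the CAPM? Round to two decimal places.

β_L = β_U × [1 + (1 − t)(D/E)] = 0.517 × [1 + (1 − 0.17) × 0.24]
    = 0.517 × [1 + 0.83 × 0.24] = 0.517 × 1.1992 = 0.6200
E(R) = R_f + β_L × MRP = 2.24% + 0.6200 × 6.81% = 6.46%

6.46%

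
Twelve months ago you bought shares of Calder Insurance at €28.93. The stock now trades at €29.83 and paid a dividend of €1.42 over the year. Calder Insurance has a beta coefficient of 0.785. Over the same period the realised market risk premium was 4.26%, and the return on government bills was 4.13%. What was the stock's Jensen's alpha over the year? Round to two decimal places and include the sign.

Realised HPR = (P1 + D1 − P0) / P0 = (29.83 + 1.42 − 28.93) / 28.93 = 2.32 / 28.93 = 8.0194%
CAPM required = R_f + β·MRP = 4.13% + 0.785 × 4.26% = 7.47410%
α = realised − required = 8.0194% − 7.47410% = +0.55%

+0.55%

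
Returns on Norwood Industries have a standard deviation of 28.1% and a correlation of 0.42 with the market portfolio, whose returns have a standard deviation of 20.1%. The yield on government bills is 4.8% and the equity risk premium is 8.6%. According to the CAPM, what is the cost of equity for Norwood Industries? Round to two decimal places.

β = ρ × σ_i / σ_m = 0.42 × 28.1% / 20.1% = 0.5872
E(R) = 4.8% + 0.5872 × 8.6% = 9.85%

9.85%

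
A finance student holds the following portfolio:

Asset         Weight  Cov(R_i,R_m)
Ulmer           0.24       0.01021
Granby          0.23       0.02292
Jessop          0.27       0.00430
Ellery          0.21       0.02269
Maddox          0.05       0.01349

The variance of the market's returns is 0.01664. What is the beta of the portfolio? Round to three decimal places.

β_Ulmer = 0.01021 / 0.01664 = 0.6136
β_Granby = 0.02292 / 0.01664 = 1.3774
β_Jessop = 0.00430 / 0.01664 = 0.2584
β_Ellery = 0.02269 / 0.01664 = 1.3636
β_Maddox = 0.01349 / 0.01664 = 0.8107
β_P = Σ w_i β_i = 0.24×0.6136 + 0.23×1.3774 + 0.27×0.2584 + 0.21×1.3636 + 0.05×0.8107 = 0.8607

0.861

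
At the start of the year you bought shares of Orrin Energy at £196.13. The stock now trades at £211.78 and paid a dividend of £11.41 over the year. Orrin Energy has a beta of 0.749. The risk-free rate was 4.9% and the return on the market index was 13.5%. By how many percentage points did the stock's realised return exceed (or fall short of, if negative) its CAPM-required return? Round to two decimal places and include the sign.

Realised HPR = (P1 + D1 − P0) / P0 = (211.78 + 11.41 − 196.13) / 196.13 = 27.06 / 196.13 = 13.7970%
MRP = 13.5% − 4.9% = 8.60%
CAPM required = R_f + β·MRP = 4.9% + 0.749 × 8.6% = 11.3414%
α = realised − required = 13.7970% − 11.3414% = +2.46%

+2.46%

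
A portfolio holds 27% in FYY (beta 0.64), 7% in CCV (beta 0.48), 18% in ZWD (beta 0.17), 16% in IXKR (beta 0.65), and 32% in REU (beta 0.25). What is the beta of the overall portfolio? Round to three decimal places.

β_P = Σ w_i β_i = 0.27×0.64 + 0.07×0.48 + 0.18×0.17 + 0.16×0.65 + 0.32×0.25 = 0.4210

0.421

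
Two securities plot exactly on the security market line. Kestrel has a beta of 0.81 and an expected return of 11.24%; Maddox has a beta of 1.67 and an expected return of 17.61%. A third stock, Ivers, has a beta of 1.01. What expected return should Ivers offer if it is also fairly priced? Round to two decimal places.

MRP (SML slope) = (17.61% − 11.24%) / (1.67 − 0.81) = 6.37% / 0.86 = 7.4070%
R_f (intercept) = 11.24% − 0.81 × 7.4070% = 5.2403%
E(R_Ivers) = R_f + β × MRP = 5.2403% + 1.01 × 7.4070% = 12.72%

12.72%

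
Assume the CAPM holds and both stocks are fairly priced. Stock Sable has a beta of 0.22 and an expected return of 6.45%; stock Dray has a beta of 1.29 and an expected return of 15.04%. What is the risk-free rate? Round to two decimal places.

4.68%

Both satisfy E(R) = R_f + β·MRP, so the slope of the SML is
MRP = (15.04% − 6.45%) / (1.29 − 0.22) = 8.59% / 1.07 = 8.0280%
R_f = E(R_Sable) − β_Sable·MRP = 6.45% − 0.22 × 8.0280% = 4.6838%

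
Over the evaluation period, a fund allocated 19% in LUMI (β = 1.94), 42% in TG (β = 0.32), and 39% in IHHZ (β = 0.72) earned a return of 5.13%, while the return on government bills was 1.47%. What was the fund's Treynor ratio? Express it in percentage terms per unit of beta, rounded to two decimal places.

4.67%

β_P = 0.19×1.94 + 0.42×0.32 + 0.39×0.72 = 0.7838
Treynor = (R_P − R_f) / β_P = (5.13% − 1.47%) / 0.7838 = 3.66% / 0.7838 = 4.67%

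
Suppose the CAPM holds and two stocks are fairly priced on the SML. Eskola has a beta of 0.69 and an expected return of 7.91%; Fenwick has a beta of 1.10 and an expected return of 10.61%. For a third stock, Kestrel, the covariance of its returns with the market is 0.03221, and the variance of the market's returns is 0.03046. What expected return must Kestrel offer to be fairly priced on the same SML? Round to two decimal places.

MRP = (10.61% − 7.91%) / (1.10 − 0.69) = 6.5854%
R_f = 7.91% − 0.69 × 6.5854% = 3.3661%
β_Kestrel = Cov / Var(R_m) = 0.03221 / 0.03046 = 1.0575
E(R_Kestrel) = R_f + β × MRP = 3.3661% + 1.0575 × 6.5854% = 10.33%

10.33%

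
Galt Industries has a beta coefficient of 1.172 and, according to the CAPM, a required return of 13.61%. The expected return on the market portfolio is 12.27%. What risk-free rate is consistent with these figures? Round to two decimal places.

4.48%

E(R) = R_f + β(E(R_m) − R_f) = R_f(1 − β) + β·E(R_m)
13.61% = R_f × (1 − 1.172) + 1.172 × 12.27%
13.61% = R_f × -0.172 + 14.38044%
R_f = (13.61% − 14.38044%) / -0.172 = 4.48%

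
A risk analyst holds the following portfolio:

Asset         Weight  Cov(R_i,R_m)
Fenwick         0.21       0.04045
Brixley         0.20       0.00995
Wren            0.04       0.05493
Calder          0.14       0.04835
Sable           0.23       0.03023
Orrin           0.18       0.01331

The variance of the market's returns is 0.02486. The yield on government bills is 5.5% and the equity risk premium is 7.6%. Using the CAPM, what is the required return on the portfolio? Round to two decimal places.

β_Fenwick = 0.04045 / 0.02486 = 1.6271
β_Brixley = 0.00995 / 0.02486 = 0.4002
β_Wren = 0.05493 / 0.02486 = 2.2096
β_Calder = 0.04835 / 0.02486 = 1.9449
β_Sable = 0.03023 / 0.02486 = 1.2160
β_Orrin = 0.01331 / 0.02486 = 0.5354
β_P = Σ w_i β_i = 0.21×1.6271 + 0.20×0.4002 + 0.04×2.2096 + 0.14×1.9449 + 0.23×1.2160 + 0.18×0.5354 = 1.1585
E(R_P) = R_f + β_P × MRP = 5.5% + 1.1585 × 7.6% = 14.30%

14.30%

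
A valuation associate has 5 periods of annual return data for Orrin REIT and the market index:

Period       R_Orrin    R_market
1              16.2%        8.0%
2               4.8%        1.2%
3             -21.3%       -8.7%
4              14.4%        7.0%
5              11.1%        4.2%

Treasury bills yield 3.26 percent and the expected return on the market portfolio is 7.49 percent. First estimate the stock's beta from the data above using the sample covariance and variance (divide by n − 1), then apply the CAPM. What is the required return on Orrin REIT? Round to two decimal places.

12.85%

Mean R_i = (16.2 + 4.8 − 21.3 + 14.4 + 11.1) / 5 = 5.0400%
Mean R_m = (8.0 + 1.2 − 8.7 + 7.0 + 4.2) / 5 = 2.3400%
Σ(R_i − R̄_i)(R_m − R̄_m) = 409.1220  ⇒  Cov = 409.1220 / 4 = 102.2805
Σ(R_m − R̄_m)² = 180.3920  ⇒  Var(R_m) = 180.3920 / 4 = 45.0980
β = Cov / Var(R_m) = 102.2805 / 45.0980 = 2.2680
MRP = 7.49% − 3.26% = 4.23%
E(R) = R_f + β × MRP = 3.26% + 2.2680 × 4.23% = 12.85%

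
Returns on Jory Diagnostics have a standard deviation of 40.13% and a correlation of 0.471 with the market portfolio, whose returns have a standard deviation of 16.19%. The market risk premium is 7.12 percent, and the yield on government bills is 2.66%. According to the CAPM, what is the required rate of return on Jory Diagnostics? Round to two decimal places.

β = ρ × σ_i / σ_m = 0.471 × 40.13% / 16.19% = 1.1675
E(R) = 2.66% + 1.1675 × 7.12% = 10.97%

10.97%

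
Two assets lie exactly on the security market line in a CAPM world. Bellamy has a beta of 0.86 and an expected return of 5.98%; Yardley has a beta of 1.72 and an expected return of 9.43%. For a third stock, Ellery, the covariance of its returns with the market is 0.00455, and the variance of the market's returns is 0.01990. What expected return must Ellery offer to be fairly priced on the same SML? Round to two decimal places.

MRP = (9.43% − 5.98%) / (1.72 − 0.86) = 4.0116%
R_f = 5.98% − 0.86 × 4.0116% = 2.5300%
β_Ellery = Cov / Var(R_m) = 0.00455 / 0.01990 = 0.2286
E(R_Ellery) = R_f + β × MRP = 2.5300% + 0.2286 × 4.0116% = 3.45%

3.45%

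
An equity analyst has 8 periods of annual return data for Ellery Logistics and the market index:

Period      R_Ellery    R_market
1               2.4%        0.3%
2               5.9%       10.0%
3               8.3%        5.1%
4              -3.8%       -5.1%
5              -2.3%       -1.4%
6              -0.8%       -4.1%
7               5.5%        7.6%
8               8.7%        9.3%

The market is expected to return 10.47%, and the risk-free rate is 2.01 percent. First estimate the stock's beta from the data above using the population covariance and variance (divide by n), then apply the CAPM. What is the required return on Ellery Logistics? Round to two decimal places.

Mean R_i = (2.4 + 5.9 + 8.3 − 3.8 − 2.3 − 0.8 + 5.5 + 8.7) / 8 = 2.9875%
Mean R_m = (0.3 + 10.0 + 5.1 − 5.1 − 1.4 − 4.1 + 7.6 + 9.3) / 8 = 2.7125%
Σ(R_i − R̄_i)(R_m − R̄_m) = 185.8113  ⇒  Cov = 185.8113 / 8 = 23.2264
Σ(R_m − R̄_m)² = 256.2688  ⇒  Var(R_m) = 256.2688 / 8 = 32.0336
β = Cov / Var(R_m) = 23.2264 / 32.0336 = 0.7251
MRP = 10.47% − 2.01% = 8.46%
E(R) = R_f + β × MRP = 2.01% + 0.7251 × 8.46% = 8.14%

8.14%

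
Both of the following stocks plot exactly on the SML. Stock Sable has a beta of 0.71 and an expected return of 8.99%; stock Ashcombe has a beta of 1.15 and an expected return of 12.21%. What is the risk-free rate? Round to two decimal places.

3.79%

Both satisfy E(R) = R_f + β·MRP, so the slope of the SML is
MRP = (12.21% − 8.99%) / (1.15 − 0.71) = 3.22% / 0.44 = 7.3182%
R_f = E(R_Sable) − β_Sable·MRP = 8.99% − 0.71 × 7.3182% = 3.7941%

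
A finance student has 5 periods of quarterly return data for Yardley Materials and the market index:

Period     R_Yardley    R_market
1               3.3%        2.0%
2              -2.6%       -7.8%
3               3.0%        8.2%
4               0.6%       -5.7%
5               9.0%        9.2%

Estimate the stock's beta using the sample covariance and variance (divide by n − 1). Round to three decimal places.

Mean R_i = (3.3 − 2.6 + 3.0 + 0.6 + 9.0) / 5 = 2.6600%
Mean R_m = (2.0 − 7.8 + 8.2 − 5.7 + 9.2) / 5 = 1.1800%
Σ(R_i − R̄_i)(R_m − R̄_m) = 115.1660  ⇒  Cov = 115.1660 / 4 = 28.7915
Σ(R_m − R̄_m)² = 242.2480  ⇒  Var(R_m) = 242.2480 / 4 = 60.5620
β = Cov / Var(R_m) = 28.7915 / 60.5620 = 0.4754

0.475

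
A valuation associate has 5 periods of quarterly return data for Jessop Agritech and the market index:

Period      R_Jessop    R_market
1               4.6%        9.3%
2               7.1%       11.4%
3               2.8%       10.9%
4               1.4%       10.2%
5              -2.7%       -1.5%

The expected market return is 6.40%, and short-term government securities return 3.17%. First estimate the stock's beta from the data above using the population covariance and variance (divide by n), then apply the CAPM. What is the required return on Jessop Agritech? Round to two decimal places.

Mean R_i = (4.6 + 7.1 + 2.8 + 1.4 − 2.7) / 5 = 2.6400%
Mean R_m = (9.3 + 11.4 + 10.9 + 10.2 − 1.5) / 5 = 8.0600%
Σ(R_i − R̄_i)(R_m − R̄_m) = 66.1780  ⇒  Cov = 66.1780 / 5 = 13.2356
Σ(R_m − R̄_m)² = 116.7320  ⇒  Var(R_m) = 116.7320 / 5 = 23.3464
β = Cov / Var(R_m) = 13.2356 / 23.3464 = 0.5669
MRP = 6.40% − 3.17% = 3.23%
E(R) = R_f + β × MRP = 3.17% + 0.5669 × 3.23% = 5.00%

5.00%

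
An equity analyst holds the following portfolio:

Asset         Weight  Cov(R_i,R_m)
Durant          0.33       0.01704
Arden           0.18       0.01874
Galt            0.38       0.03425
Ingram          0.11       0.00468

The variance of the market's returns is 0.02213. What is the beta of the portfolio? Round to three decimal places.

1.018

β_Durant = 0.01704 / 0.02213 = 0.7700
β_Arden = 0.01874 / 0.02213 = 0.8468
β_Galt = 0.03425 / 0.02213 = 1.5477
β_Ingram = 0.00468 / 0.02213 = 0.2115
β_P = Σ w_i β_i = 0.33×0.7700 + 0.18×0.8468 + 0.38×1.5477 + 0.11×0.2115 = 1.0179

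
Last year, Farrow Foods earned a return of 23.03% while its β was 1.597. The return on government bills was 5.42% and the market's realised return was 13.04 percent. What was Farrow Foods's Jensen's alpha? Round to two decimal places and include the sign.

Market excess return = 13.04% − 5.42% = 7.62%
CAPM benchmark = R_f + β(R_m − R_f) = 5.42% + 1.597 × 7.62% = 17.58914%
α = actual − benchmark = 23.03% − 17.58914% = +5.44%

+5.44%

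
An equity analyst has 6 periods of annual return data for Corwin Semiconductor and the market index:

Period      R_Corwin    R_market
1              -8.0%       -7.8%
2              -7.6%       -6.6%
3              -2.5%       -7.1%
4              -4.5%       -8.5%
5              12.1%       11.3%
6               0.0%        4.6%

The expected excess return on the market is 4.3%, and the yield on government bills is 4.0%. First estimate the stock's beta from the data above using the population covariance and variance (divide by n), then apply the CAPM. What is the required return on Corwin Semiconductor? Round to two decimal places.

Mean R_i = (-8.0 − 7.6 − 2.5 − 4.5 + 12.1 + 0.0) / 6 = -1.7500%
Mean R_m = (-7.8 − 6.6 − 7.1 − 8.5 + 11.3 + 4.6) / 6 = -2.3500%
Σ(R_i − R̄_i)(R_m − R̄_m) = 280.6150  ⇒  Cov = 280.6150 / 6 = 46.7692
Σ(R_m − R̄_m)² = 342.7750  ⇒  Var(R_m) = 342.7750 / 6 = 57.1292
β = Cov / Var(R_m) = 46.7692 / 57.1292 = 0.8187
E(R) = R_f + β × MRP = 4.0% + 0.8187 × 4.3% = 7.52%

7.52%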